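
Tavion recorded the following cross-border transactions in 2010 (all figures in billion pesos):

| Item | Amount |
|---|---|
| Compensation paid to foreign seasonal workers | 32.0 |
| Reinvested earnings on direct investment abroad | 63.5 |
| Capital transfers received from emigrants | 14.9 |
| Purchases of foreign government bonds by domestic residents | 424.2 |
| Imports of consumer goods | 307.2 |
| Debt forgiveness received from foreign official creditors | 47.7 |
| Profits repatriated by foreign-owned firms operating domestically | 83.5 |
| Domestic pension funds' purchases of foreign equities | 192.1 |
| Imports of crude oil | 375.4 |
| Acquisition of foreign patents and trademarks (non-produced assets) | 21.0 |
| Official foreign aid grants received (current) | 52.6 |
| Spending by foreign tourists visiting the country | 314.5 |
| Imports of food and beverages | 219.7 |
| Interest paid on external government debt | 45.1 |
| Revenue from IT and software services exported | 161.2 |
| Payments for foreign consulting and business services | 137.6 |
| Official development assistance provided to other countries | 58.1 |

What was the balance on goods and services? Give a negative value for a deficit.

Goods: -375.4 - 219.7 - 307.2 = -902.3
Services: -137.6 + 314.5 + 161.2 = 338.1
Trade balance = -902.3 + 338.1 = -564.2
(Excluded from the trade balance — primary income: compensation paid to foreign seasonal workers 32.0, reinvested earnings on direct investment abroad 63.5, profits repatriated by foreign-owned firms operating domestically 83.5, interest paid on external government debt 45.1; capital account: capital transfers received from emigrants 14.9, debt forgiveness received from foreign official creditors 47.7, acquisition of foreign patents and trademarks (non-produced assets) 21.0; financial account: purchases of foreign government bonds by domestic residents 424.2, domestic pension funds' purchases of foreign equities 192.1; secondary income: official foreign aid grants received (current) 52.6, official development assistance provided to other countries 58.1.)

-564.2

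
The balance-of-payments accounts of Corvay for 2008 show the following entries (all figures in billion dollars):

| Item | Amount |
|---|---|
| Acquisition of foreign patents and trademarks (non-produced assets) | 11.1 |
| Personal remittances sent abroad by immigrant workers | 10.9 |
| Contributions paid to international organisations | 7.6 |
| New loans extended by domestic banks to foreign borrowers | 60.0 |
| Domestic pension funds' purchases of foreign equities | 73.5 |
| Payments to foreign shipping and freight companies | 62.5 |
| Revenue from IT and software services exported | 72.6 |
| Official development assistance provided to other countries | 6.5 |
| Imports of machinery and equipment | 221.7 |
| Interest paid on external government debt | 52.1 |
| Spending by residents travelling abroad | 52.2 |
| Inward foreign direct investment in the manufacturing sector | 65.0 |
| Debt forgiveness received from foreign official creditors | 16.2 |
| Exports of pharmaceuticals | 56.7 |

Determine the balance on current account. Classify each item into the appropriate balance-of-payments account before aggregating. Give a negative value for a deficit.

-284.2

Goods: 56.7 - 221.7 = -165.0
Services: -52.2 - 62.5 + 72.6 = -42.1
Primary income: -52.1
Secondary income: -6.5 - 7.6 - 10.9 = -25.0
Current account = (-165.0) + (-42.1) + (-52.1) + (-25.0) = -284.2
(Excluded from the current account — capital account: acquisition of foreign patents and trademarks (non-produced assets) 11.1, debt forgiveness received from foreign official creditors 16.2; financial account: new loans extended by domestic banks to foreign borrowers 60.0, domestic pension funds' purchases of foreign equities 73.5, inward foreign direct investment in the manufacturing sector 65.0.)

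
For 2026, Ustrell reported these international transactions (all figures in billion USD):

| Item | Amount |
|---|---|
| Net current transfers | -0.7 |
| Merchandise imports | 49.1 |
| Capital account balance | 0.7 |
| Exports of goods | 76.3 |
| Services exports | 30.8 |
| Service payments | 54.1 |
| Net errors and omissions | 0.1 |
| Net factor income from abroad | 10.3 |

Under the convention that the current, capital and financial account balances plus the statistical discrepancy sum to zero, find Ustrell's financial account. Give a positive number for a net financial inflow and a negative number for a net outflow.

-14.3

Goods balance = 76.3 - 49.1 = 27.2
Services balance = 30.8 - 54.1 = -23.3
Trade balance (goods + services) = 27.2 + (-23.3) = 3.9
Net primary income = 10.3
Net secondary income = -0.7
Current account = 3.9 + 10.3 + (-0.7) = 13.5
Financial account = -(13.5 + 0.7 + 0.1) = -14.3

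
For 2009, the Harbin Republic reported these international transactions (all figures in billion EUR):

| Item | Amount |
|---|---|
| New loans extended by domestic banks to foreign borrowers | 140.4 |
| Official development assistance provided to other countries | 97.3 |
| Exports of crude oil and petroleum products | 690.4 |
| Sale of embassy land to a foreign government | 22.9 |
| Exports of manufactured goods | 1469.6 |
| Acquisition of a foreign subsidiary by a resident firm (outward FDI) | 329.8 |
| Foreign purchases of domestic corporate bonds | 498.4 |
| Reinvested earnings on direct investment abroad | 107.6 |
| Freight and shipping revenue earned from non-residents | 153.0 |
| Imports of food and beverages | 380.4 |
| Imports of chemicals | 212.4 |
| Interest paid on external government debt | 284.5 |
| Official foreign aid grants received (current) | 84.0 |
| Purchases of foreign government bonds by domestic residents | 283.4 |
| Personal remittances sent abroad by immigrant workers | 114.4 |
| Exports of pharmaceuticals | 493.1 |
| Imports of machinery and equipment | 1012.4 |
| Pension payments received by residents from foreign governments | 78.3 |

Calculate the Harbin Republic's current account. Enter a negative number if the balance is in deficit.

Goods: 1469.6 - 1012.4 - 212.4 + 690.4 - 380.4 + 493.1 = 1047.9
Services: 153.0
Primary income: 107.6 - 284.5 = -176.9
Secondary income: 84.0 - 97.3 + 78.3 - 114.4 = -49.4
Current account = 1047.9 + 153.0 + (-176.9) + (-49.4) = 974.6
(Excluded from the current account — financial account: new loans extended by domestic banks to foreign borrowers 140.4, acquisition of a foreign subsidiary by a resident firm (outward FDI) 329.8, foreign purchases of domestic corporate bonds 498.4, purchases of foreign government bonds by domestic residents 283.4; capital account: sale of embassy land to a foreign government 22.9.)

974.6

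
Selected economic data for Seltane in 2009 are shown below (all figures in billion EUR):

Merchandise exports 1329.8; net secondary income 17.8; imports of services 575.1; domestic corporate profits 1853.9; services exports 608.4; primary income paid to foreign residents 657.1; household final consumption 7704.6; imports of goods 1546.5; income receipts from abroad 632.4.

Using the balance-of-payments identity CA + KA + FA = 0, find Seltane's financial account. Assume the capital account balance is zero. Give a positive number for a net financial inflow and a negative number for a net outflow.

190.3

Goods balance = 1329.8 - 1546.5 = -216.7
Services balance = 608.4 - 575.1 = 33.3
Trade balance (goods + services) = -216.7 + 33.3 = -183.4
Net primary income = 632.4 - 657.1 = -24.7
Net secondary income = 17.8
Current account = -183.4 + (-24.7) + 17.8 = -190.3
Financial account = -(-190.3) = 190.3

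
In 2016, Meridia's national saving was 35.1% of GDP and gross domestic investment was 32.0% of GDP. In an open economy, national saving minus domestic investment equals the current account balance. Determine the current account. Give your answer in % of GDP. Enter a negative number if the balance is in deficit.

CA = S - I = 35.1 - 32.0 = 3.1

3.1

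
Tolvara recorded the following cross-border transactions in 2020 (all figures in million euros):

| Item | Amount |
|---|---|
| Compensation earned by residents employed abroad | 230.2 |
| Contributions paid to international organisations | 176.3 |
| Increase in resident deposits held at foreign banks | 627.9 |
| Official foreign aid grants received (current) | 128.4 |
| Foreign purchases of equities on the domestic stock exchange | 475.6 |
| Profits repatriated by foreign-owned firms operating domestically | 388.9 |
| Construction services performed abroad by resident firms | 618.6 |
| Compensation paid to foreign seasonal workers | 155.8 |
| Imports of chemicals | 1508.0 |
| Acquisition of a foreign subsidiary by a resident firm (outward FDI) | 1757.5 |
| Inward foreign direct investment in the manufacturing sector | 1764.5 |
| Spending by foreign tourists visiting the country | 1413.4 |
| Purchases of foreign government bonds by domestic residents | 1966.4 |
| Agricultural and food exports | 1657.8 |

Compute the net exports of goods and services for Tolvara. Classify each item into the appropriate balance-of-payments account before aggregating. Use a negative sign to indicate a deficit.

Goods: 1657.8 - 1508.0 = 149.8
Services: 618.6 + 1413.4 = 2032.0
Trade balance = 149.8 + 2032.0 = 2181.8
(Excluded from the trade balance — primary income: compensation earned by residents employed abroad 230.2, profits repatriated by foreign-owned firms operating domestically 388.9, compensation paid to foreign seasonal workers 155.8; secondary income: contributions paid to international organisations 176.3, official foreign aid grants received (current) 128.4; financial account: increase in resident deposits held at foreign banks 627.9, foreign purchases of equities on the domestic stock exchange 475.6, acquisition of a foreign subsidiary by a resident firm (outward FDI) 1757.5, inward foreign direct investment in the manufacturing sector 1764.5, purchases of foreign government bonds by domestic residents 1966.4.)

2181.8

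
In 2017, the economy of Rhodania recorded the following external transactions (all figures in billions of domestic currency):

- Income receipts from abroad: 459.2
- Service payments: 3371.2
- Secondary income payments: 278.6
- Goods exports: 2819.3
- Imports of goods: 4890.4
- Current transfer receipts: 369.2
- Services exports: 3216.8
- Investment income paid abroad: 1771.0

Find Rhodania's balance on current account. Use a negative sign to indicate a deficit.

Goods balance = 2819.3 - 4890.4 = -2071.1
Services balance = 3216.8 - 3371.2 = -154.4
Trade balance (goods + services) = -2071.1 + (-154.4) = -2225.5
Net primary income = 459.2 - 1771.0 = -1311.8
Net secondary income = 369.2 - 278.6 = 90.6
Current account = -2225.5 + (-1311.8) + 90.6 = -3446.7

-3446.7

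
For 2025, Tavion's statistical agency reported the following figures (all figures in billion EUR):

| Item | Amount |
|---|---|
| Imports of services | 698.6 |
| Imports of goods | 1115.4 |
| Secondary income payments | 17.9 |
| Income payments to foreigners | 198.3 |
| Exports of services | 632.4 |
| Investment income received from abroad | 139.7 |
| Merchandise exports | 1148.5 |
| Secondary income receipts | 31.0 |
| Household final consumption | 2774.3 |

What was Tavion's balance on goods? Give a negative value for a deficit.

33.1

Goods balance = 1148.5 - 1115.4 = 33.1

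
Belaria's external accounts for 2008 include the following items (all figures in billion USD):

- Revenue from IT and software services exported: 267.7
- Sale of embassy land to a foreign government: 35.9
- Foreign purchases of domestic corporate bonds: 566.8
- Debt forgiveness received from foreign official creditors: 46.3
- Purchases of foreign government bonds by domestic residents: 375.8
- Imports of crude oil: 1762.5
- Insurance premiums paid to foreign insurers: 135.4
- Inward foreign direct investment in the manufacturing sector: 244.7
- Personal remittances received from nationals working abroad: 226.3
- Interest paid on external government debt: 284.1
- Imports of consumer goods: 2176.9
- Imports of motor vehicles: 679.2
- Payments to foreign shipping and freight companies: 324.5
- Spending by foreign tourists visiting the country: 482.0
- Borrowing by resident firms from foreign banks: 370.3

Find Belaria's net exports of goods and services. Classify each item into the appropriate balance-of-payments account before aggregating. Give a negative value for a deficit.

-4328.8

Goods: -679.2 - 2176.9 - 1762.5 = -4618.6
Services: -324.5 + 482.0 + 267.7 - 135.4 = 289.8
Trade balance = -4618.6 + 289.8 = -4328.8
(Excluded from the trade balance — capital account: sale of embassy land to a foreign government 35.9, debt forgiveness received from foreign official creditors 46.3; financial account: foreign purchases of domestic corporate bonds 566.8, purchases of foreign government bonds by domestic residents 375.8, inward foreign direct investment in the manufacturing sector 244.7, borrowing by resident firms from foreign banks 370.3; secondary income: personal remittances received from nationals working abroad 226.3; primary income: interest paid on external government debt 284.1.)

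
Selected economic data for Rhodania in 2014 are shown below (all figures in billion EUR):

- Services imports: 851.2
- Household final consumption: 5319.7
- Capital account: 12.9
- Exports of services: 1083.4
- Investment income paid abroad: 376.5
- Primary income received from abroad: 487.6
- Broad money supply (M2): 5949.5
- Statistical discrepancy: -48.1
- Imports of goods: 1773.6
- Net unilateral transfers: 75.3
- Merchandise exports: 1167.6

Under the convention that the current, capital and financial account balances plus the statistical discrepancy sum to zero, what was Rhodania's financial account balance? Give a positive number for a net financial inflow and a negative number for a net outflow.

222.6

Goods balance = 1167.6 - 1773.6 = -606.0
Services balance = 1083.4 - 851.2 = 232.2
Trade balance (goods + services) = -606.0 + 232.2 = -373.8
Net primary income = 487.6 - 376.5 = 111.1
Net secondary income = 75.3
Current account = -373.8 + 111.1 + 75.3 = -187.4
Financial account = -(-187.4 + 12.9 + (-48.1)) = 222.6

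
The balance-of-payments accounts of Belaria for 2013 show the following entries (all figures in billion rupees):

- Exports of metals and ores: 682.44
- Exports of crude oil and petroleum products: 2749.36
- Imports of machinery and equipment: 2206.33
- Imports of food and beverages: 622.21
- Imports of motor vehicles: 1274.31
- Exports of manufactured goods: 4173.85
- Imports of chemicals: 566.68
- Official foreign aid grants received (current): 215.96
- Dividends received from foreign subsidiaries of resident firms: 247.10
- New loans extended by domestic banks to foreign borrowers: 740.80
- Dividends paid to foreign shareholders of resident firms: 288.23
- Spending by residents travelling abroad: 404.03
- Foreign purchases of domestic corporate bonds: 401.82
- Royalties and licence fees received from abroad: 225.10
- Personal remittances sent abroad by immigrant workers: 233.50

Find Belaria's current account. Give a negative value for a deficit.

Goods: -566.68 - 1274.31 + 4173.85 + 682.44 + 2749.36 - 2206.33 - 622.21 = 2936.12
Services: 225.10 - 404.03 = -178.93
Primary income: -288.23 + 247.10 = -41.13
Secondary income: 215.96 - 233.50 = -17.54
Current account = 2936.12 + (-178.93) + (-41.13) + (-17.54) = 2698.52
(Excluded from the current account — financial account: new loans extended by domestic banks to foreign borrowers 740.80, foreign purchases of domestic corporate bonds 401.82.)

2698.52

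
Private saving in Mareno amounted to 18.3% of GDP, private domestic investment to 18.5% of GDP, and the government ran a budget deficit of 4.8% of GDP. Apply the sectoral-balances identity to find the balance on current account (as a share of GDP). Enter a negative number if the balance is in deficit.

-5.0

By the sectoral-balances identity, CA = (S_private - I) + (T - G).
Private balance = 18.3 - 18.5 = -0.2
Government balance (T - G) = -4.8
CA = -0.2 + (-4.8) = -5.0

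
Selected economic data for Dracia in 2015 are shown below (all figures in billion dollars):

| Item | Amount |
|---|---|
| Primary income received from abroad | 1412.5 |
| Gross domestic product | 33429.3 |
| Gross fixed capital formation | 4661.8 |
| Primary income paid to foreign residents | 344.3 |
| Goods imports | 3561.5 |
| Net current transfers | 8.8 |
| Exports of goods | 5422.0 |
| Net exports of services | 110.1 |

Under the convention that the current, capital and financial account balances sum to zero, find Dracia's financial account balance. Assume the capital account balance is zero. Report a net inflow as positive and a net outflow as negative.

Goods balance = 5422.0 - 3561.5 = 1860.5
Services balance = 110.1
Trade balance (goods + services) = 1860.5 + 110.1 = 1970.6
Net primary income = 1412.5 - 344.3 = 1068.2
Net secondary income = 8.8
Current account = 1970.6 + 1068.2 + 8.8 = 3047.6
Financial account = -(3047.6) = -3047.6

-3047.6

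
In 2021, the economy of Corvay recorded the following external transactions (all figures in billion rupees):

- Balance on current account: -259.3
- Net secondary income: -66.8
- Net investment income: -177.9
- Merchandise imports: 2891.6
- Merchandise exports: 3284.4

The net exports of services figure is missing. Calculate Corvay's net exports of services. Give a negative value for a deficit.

-407.4

Current account = goods balance + services balance + net primary income + net secondary income
Sum of the known components = 148.1
Net exports of services = CA - (known components) = -259.3 - 148.1 = -407.4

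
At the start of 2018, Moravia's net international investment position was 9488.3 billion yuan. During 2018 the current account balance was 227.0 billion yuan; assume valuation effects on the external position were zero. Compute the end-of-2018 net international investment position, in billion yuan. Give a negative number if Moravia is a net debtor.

With no valuation effects, change in NIIP = current account = 227.0
End-of-year NIIP = 9488.3 + 227.0 = 9715.3

9715.3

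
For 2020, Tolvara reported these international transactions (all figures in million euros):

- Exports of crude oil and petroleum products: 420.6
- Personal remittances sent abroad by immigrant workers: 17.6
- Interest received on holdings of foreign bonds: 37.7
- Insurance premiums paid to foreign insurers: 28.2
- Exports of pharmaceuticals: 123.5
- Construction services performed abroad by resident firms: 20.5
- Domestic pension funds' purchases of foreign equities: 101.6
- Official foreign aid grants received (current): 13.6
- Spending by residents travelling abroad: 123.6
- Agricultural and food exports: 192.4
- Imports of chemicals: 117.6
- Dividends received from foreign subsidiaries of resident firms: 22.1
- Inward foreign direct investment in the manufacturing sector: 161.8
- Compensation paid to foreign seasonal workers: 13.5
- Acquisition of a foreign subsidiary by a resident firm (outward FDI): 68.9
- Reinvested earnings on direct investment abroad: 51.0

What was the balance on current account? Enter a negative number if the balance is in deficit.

Goods: 420.6 - 117.6 + 192.4 + 123.5 = 618.9
Services: 20.5 - 123.6 - 28.2 = -131.3
Primary income: 37.7 + 22.1 - 13.5 + 51.0 = 97.3
Secondary income: -17.6 + 13.6 = -4.0
Current account = 618.9 + (-131.3) + 97.3 + (-4.0) = 580.9
(Excluded from the current account — financial account: domestic pension funds' purchases of foreign equities 101.6, inward foreign direct investment in the manufacturing sector 161.8, acquisition of a foreign subsidiary by a resident firm (outward FDI) 68.9.)

580.9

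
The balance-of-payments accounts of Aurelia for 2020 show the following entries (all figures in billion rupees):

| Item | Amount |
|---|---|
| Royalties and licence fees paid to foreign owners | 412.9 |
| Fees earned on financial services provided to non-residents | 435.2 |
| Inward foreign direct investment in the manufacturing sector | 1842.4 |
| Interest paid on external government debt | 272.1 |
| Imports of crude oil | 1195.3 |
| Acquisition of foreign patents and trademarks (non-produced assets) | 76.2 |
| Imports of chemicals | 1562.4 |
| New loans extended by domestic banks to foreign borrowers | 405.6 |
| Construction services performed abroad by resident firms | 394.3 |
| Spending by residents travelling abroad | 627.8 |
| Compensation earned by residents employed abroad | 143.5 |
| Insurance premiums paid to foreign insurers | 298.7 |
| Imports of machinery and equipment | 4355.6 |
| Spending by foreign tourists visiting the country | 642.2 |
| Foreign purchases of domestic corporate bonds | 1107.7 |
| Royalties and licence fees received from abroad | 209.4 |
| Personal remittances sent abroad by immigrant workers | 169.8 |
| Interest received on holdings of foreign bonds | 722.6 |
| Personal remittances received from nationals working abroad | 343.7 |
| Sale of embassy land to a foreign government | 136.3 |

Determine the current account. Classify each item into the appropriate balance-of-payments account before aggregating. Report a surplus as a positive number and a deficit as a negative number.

-6003.7

Goods: -1195.3 - 4355.6 - 1562.4 = -7113.3
Services: -298.7 - 627.8 - 412.9 + 642.2 + 209.4 + 435.2 + 394.3 = 341.7
Primary income: 722.6 + 143.5 - 272.1 = 594.0
Secondary income: -169.8 + 343.7 = 173.9
Current account = (-7113.3) + 341.7 + 594.0 + 173.9 = -6003.7
(Excluded from the current account — financial account: inward foreign direct investment in the manufacturing sector 1842.4, new loans extended by domestic banks to foreign borrowers 405.6, foreign purchases of domestic corporate bonds 1107.7; capital account: acquisition of foreign patents and trademarks (non-produced assets) 76.2, sale of embassy land to a foreign government 136.3.)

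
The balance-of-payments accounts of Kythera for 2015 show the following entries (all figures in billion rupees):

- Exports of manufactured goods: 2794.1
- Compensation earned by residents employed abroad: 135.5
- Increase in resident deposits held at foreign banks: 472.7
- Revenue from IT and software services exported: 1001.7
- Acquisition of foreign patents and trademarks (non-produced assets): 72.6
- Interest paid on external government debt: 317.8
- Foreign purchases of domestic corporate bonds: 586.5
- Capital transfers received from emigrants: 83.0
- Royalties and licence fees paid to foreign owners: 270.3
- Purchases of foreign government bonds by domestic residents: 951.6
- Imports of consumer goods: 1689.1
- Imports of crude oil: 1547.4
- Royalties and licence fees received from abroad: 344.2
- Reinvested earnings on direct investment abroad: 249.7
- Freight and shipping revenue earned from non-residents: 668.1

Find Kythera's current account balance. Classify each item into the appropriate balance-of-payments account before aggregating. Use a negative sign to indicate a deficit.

1368.7

Goods: -1689.1 + 2794.1 - 1547.4 = -442.4
Services: 1001.7 + 344.2 + 668.1 - 270.3 = 1743.7
Primary income: 249.7 + 135.5 - 317.8 = 67.4
Current account = (-442.4) + 1743.7 + 67.4 = 1368.7
(Excluded from the current account — financial account: increase in resident deposits held at foreign banks 472.7, foreign purchases of domestic corporate bonds 586.5, purchases of foreign government bonds by domestic residents 951.6; capital account: acquisition of foreign patents and trademarks (non-produced assets) 72.6, capital transfers received from emigrants 83.0.)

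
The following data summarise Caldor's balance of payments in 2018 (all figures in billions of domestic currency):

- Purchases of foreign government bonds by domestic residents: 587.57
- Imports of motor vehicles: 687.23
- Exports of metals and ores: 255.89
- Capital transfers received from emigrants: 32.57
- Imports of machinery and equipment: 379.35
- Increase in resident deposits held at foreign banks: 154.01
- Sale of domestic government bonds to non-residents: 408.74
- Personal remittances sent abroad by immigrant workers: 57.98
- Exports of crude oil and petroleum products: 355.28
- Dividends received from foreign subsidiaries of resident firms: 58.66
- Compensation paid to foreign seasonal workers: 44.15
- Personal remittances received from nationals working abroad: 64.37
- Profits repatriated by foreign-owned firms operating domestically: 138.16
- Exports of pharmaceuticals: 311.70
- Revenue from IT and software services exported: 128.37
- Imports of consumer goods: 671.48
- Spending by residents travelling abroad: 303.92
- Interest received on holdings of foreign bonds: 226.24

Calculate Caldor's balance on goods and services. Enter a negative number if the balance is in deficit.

Goods: -671.48 + 355.28 - 379.35 - 687.23 + 255.89 + 311.70 = -815.19
Services: -303.92 + 128.37 = -175.55
Trade balance = -815.19 + (-175.55) = -990.74
(Excluded from the trade balance — financial account: purchases of foreign government bonds by domestic residents 587.57, increase in resident deposits held at foreign banks 154.01, sale of domestic government bonds to non-residents 408.74; capital account: capital transfers received from emigrants 32.57; secondary income: personal remittances sent abroad by immigrant workers 57.98, personal remittances received from nationals working abroad 64.37; primary income: dividends received from foreign subsidiaries of resident firms 58.66, compensation paid to foreign seasonal workers 44.15, profits repatriated by foreign-owned firms operating domestically 138.16, interest received on holdings of foreign bonds 226.24.)

-990.74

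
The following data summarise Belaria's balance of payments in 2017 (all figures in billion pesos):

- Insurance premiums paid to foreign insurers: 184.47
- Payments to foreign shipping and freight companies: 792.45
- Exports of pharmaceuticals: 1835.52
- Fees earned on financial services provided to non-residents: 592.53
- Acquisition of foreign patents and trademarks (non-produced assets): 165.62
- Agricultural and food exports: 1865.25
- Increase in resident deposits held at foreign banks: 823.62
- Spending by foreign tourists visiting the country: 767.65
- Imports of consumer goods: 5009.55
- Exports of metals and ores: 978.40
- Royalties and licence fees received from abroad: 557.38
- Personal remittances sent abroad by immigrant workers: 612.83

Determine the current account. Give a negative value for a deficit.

-2.57

Goods: 978.40 + 1865.25 + 1835.52 - 5009.55 = -330.38
Services: -792.45 + 767.65 + 557.38 + 592.53 - 184.47 = 940.64
Secondary income: -612.83
Current account = (-330.38) + 940.64 + (-612.83) = -2.57
(Excluded from the current account — capital account: acquisition of foreign patents and trademarks (non-produced assets) 165.62; financial account: increase in resident deposits held at foreign banks 823.62.)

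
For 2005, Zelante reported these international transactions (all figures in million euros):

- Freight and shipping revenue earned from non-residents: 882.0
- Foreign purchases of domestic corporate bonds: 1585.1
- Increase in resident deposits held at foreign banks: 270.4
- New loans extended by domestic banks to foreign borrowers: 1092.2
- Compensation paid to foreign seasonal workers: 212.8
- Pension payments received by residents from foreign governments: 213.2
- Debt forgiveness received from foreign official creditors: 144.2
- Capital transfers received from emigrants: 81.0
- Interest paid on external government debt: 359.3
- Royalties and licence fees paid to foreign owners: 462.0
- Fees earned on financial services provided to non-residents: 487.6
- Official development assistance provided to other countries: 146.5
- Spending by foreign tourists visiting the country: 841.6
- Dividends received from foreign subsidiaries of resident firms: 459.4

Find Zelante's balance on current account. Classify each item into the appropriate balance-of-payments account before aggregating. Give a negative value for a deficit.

Services: 841.6 + 882.0 - 462.0 + 487.6 = 1749.2
Primary income: 459.4 - 359.3 - 212.8 = -112.7
Secondary income: -146.5 + 213.2 = 66.7
Current account = 1749.2 + (-112.7) + 66.7 = 1703.2
(Excluded from the current account — financial account: foreign purchases of domestic corporate bonds 1585.1, increase in resident deposits held at foreign banks 270.4, new loans extended by domestic banks to foreign borrowers 1092.2; capital account: debt forgiveness received from foreign official creditors 144.2, capital transfers received from emigrants 81.0.)

1703.2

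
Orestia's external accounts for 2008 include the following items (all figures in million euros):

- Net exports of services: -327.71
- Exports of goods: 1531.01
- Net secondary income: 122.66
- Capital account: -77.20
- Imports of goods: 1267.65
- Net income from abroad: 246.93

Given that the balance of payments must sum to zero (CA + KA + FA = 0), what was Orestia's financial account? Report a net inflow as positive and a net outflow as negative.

-228.04

Goods balance = 1531.01 - 1267.65 = 263.36
Services balance = -327.71
Trade balance (goods + services) = 263.36 + (-327.71) = -64.35
Net primary income = 246.93
Net secondary income = 122.66
Current account = -64.35 + 246.93 + 122.66 = 305.24
Financial account = -(305.24 + (-77.20)) = -228.04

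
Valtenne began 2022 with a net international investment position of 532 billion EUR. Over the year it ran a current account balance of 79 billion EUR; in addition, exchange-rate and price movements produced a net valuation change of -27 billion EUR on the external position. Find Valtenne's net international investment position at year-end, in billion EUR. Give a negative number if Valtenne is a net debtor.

Change in NIIP = current account + net valuation change = 79 + (-27) = 52
End-of-year NIIP = 532 + 52 = 584

584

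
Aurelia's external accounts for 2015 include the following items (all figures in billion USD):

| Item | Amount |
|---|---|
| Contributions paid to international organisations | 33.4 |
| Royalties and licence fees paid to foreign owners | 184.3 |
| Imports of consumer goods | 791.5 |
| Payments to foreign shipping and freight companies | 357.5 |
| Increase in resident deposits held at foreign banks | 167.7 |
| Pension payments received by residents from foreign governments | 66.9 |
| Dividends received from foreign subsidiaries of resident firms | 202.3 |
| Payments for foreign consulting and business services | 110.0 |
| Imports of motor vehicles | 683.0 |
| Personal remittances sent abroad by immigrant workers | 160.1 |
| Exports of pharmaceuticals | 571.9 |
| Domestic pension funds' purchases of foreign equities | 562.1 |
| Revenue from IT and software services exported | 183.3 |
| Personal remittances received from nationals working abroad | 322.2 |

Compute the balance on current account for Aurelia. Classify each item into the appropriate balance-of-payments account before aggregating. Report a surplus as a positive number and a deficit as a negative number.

Goods: -683.0 - 791.5 + 571.9 = -902.6
Services: -184.3 - 357.5 + 183.3 - 110.0 = -468.5
Primary income: 202.3
Secondary income: 66.9 - 160.1 + 322.2 - 33.4 = 195.6
Current account = (-902.6) + (-468.5) + 202.3 + 195.6 = -973.2
(Excluded from the current account — financial account: increase in resident deposits held at foreign banks 167.7, domestic pension funds' purchases of foreign equities 562.1.)

-973.2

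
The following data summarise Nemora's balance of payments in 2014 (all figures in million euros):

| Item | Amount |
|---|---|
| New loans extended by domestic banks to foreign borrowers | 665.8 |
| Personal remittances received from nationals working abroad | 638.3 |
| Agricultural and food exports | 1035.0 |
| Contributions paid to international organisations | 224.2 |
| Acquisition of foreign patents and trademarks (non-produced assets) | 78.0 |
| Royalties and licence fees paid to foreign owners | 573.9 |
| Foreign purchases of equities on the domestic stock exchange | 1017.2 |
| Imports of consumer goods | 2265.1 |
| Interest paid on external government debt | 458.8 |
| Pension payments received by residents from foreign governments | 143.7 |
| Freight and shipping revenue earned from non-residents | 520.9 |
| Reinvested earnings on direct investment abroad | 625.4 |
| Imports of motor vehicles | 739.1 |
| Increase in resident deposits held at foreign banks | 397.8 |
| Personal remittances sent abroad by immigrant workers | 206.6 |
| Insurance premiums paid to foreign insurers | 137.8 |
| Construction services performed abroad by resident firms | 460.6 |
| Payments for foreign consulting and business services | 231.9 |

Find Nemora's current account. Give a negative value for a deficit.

-1413.5

Goods: -739.1 + 1035.0 - 2265.1 = -1969.2
Services: -137.8 + 520.9 - 231.9 + 460.6 - 573.9 = 37.9
Primary income: 625.4 - 458.8 = 166.6
Secondary income: 638.3 - 224.2 - 206.6 + 143.7 = 351.2
Current account = (-1969.2) + 37.9 + 166.6 + 351.2 = -1413.5
(Excluded from the current account — financial account: new loans extended by domestic banks to foreign borrowers 665.8, foreign purchases of equities on the domestic stock exchange 1017.2, increase in resident deposits held at foreign banks 397.8; capital account: acquisition of foreign patents and trademarks (non-produced assets) 78.0.)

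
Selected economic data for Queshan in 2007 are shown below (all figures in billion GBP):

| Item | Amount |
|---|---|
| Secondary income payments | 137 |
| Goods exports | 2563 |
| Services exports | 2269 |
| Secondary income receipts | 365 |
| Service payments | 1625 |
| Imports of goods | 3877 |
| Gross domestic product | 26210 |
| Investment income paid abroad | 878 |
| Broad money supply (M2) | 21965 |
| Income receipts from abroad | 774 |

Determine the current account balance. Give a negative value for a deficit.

Goods balance = 2563 - 3877 = -1314
Services balance = 2269 - 1625 = 644
Trade balance (goods + services) = -1314 + 644 = -670
Net primary income = 774 - 878 = -104
Net secondary income = 365 - 137 = 228
Current account = -670 + (-104) + 228 = -546

-546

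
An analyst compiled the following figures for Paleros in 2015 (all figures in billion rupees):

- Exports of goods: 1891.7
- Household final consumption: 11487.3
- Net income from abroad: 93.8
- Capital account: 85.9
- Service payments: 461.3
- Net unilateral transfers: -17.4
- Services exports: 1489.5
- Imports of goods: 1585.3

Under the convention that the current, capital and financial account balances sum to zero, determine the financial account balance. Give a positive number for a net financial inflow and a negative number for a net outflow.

-1496.9

Goods balance = 1891.7 - 1585.3 = 306.4
Services balance = 1489.5 - 461.3 = 1028.2
Trade balance (goods + services) = 306.4 + 1028.2 = 1334.6
Net primary income = 93.8
Net secondary income = -17.4
Current account = 1334.6 + 93.8 + (-17.4) = 1411.0
Financial account = -(1411.0 + 85.9) = -1496.9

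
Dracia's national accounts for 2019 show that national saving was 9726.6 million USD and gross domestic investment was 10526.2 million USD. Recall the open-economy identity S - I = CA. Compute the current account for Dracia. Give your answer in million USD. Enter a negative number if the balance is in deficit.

S - I = CA (net lending to the rest of the world).
CA = S - I = 9726.6 - 10526.2 = -799.6

-799.6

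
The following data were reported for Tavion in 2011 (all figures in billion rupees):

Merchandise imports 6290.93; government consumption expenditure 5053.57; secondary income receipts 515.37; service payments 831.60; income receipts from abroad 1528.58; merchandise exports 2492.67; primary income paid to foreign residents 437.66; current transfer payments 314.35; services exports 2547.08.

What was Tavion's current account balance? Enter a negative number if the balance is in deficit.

Goods balance = 2492.67 - 6290.93 = -3798.26
Services balance = 2547.08 - 831.60 = 1715.48
Trade balance (goods + services) = -3798.26 + 1715.48 = -2082.78
Net primary income = 1528.58 - 437.66 = 1090.92
Net secondary income = 515.37 - 314.35 = 201.02
Current account = -2082.78 + 1090.92 + 201.02 = -790.84

-790.84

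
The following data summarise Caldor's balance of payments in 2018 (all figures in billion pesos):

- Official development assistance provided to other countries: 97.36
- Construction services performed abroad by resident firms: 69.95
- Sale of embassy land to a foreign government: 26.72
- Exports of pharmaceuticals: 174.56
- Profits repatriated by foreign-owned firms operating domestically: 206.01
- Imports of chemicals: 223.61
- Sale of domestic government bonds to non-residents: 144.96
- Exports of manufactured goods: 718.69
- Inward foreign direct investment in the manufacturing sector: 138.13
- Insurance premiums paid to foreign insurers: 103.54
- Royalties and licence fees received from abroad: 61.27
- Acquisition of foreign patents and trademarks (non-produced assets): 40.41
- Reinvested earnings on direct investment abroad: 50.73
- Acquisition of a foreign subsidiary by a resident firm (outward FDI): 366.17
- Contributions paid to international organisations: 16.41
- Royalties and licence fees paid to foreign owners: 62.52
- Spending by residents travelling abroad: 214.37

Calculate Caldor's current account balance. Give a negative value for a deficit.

Goods: 718.69 + 174.56 - 223.61 = 669.64
Services: 61.27 + 69.95 - 214.37 - 103.54 - 62.52 = -249.21
Primary income: 50.73 - 206.01 = -155.28
Secondary income: -16.41 - 97.36 = -113.77
Current account = 669.64 + (-249.21) + (-155.28) + (-113.77) = 151.38
(Excluded from the current account — capital account: sale of embassy land to a foreign government 26.72, acquisition of foreign patents and trademarks (non-produced assets) 40.41; financial account: sale of domestic government bonds to non-residents 144.96, inward foreign direct investment in the manufacturing sector 138.13, acquisition of a foreign subsidiary by a resident firm (outward FDI) 366.17.)

151.38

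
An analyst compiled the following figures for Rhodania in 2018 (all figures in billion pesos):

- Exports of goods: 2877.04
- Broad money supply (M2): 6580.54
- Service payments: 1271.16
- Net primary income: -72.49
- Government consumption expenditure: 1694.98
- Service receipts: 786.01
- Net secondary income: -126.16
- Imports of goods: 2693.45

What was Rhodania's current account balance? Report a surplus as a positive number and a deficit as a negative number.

-500.21

Goods balance = 2877.04 - 2693.45 = 183.59
Services balance = 786.01 - 1271.16 = -485.15
Trade balance (goods + services) = 183.59 + (-485.15) = -301.56
Net primary income = -72.49
Net secondary income = -126.16
Current account = -301.56 + (-72.49) + (-126.16) = -500.21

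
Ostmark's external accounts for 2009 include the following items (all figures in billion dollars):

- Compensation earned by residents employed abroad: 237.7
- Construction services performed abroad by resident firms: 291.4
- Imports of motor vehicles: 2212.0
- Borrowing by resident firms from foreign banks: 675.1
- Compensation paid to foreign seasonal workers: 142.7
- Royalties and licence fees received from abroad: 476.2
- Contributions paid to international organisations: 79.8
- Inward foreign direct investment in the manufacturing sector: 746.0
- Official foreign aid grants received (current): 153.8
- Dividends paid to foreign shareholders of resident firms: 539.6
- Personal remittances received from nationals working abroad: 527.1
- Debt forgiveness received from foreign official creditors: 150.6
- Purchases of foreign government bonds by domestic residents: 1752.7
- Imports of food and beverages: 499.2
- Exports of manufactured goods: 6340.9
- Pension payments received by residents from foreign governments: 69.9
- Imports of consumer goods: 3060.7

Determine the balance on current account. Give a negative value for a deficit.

1563.0

Goods: -499.2 - 3060.7 + 6340.9 - 2212.0 = 569.0
Services: 476.2 + 291.4 = 767.6
Primary income: 237.7 - 539.6 - 142.7 = -444.6
Secondary income: 69.9 + 527.1 + 153.8 - 79.8 = 671.0
Current account = 569.0 + 767.6 + (-444.6) + 671.0 = 1563.0
(Excluded from the current account — financial account: borrowing by resident firms from foreign banks 675.1, inward foreign direct investment in the manufacturing sector 746.0, purchases of foreign government bonds by domestic residents 1752.7; capital account: debt forgiveness received from foreign official creditors 150.6.)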